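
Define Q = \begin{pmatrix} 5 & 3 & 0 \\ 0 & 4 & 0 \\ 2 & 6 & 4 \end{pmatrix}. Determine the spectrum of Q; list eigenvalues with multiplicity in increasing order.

Characteristic polynomial: p(μ) = μ^3 - 13μ^2 + 56μ - 80 = (μ - 5)(μ - 4)^2.
Roots (with multiplicity): 4, 4, 5.

4, 4, 5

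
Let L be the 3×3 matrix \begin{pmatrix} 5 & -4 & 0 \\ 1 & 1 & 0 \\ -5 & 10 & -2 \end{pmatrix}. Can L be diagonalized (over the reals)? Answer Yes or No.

Characteristic polynomial: p(r) = r^3 - 4r^2 - 3r + 18 = (r - 3)^2(r + 2).
r = 3 has algebraic multiplicity 2; rank(L − 3I) = 2, so geometric multiplicity = 1.
Geometric multiplicity < algebraic multiplicity, so L is not diagonalizable.

No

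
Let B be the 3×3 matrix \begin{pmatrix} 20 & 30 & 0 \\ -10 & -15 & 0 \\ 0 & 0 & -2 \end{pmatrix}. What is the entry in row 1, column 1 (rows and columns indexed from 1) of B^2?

100

Characteristic polynomial: λ^3 - 3λ^2 - 10λ = λ(λ - 5)(λ + 2), so the eigenvalues are -2, 0, 5.
λ=0: eigenvector (-3, 2, 0).
λ=5: eigenvector (-2, 1, 0).
λ=-2: eigenvector (0, 0, 1).
P = [[-3, -2, 0], [2, 1, 0], [0, 0, 1]], D = diag(0, 5, -2), P⁻¹ = [[1, 2, 0], [-2, -3, 0], [0, 0, 1]].
B² = P·diag(0, 25, 4)·P⁻¹ = [[100, 150, 0], [-50, -75, 0], [0, 0, 4]].
The requested entry is 100.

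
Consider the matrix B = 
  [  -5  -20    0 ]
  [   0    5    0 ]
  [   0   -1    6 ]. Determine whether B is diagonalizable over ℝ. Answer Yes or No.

Characteristic polynomial: p(r) = r^3 - 6r^2 - 25r + 150 = (r - 6)(r - 5)(r + 5).
All 3 eigenvalues are distinct, so B is diagonalizable.

Yes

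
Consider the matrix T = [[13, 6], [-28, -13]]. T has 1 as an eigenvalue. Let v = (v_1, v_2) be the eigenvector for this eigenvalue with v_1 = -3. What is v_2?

T − 1I = [[12, 6], [-28, -14]].
Solving (T − 1I)v = 0 gives the eigenspace spanned by (-3, 6).
With v_1 = -3, v = (-3, 6), so v_2 = 6.

6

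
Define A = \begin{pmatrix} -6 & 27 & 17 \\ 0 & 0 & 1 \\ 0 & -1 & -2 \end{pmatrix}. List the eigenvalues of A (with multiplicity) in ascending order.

-6, -1, -1

Characteristic polynomial: p(s) = s^3 + 8s^2 + 13s + 6 = (s + 1)^2(s + 6).
Roots (with multiplicity): -6, -1, -1.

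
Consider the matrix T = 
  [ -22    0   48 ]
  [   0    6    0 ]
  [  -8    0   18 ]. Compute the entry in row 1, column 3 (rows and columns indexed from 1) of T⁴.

Characteristic polynomial: λ^3 - 2λ^2 - 36λ + 72 = (λ - 6)(λ - 2)(λ + 6), so the eigenvalues are -6, 2, 6.
λ=-6: eigenvector (3, 0, 1).
λ=6: eigenvector (0, 1, 0).
λ=2: eigenvector (2, 0, 1).
P = [[3, 0, 2], [0, 1, 0], [1, 0, 1]], D = diag(-6, 6, 2), P⁻¹ = [[1, 0, -2], [0, 1, 0], [-1, 0, 3]].
T⁴ = P·diag(1296, 1296, 16)·P⁻¹ = [[3856, 0, -7680], [0, 1296, 0], [1280, 0, -2544]].
The requested entry is -7680.

-7680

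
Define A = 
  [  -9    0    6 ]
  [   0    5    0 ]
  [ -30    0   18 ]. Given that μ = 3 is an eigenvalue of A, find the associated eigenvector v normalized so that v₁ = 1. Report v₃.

2

A − 3I = [[-12, 0, 6], [0, 2, 0], [-30, 0, 15]].
Solving (A − 3I)v = 0 gives the eigenspace spanned by (1, 0, 2).
With v₁ = 1, v = (1, 0, 2), so v₃ = 2.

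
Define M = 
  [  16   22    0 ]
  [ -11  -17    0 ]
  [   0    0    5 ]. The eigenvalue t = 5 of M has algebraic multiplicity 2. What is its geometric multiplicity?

M − 5I = [[11, 22, 0], [-11, -22, 0], [0, 0, 0]].
This matrix has rank 1, so its null space has dimension 3 − 1 = 2.

2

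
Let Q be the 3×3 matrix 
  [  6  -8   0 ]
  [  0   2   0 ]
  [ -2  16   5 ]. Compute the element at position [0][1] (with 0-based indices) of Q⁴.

Characteristic polynomial: μ^3 - 13μ^2 + 52μ - 60 = (μ - 6)(μ - 5)(μ - 2), so the eigenvalues are 2, 5, 6.
μ=6: eigenvector (1, 0, -2).
μ=2: eigenvector (2, 1, -4).
μ=5: eigenvector (0, 0, 1).
P = [[1, 2, 0], [0, 1, 0], [-2, -4, 1]], D = diag(6, 2, 5), P⁻¹ = [[1, -2, 0], [0, 1, 0], [2, 0, 1]].
Q⁴ = P·diag(1296, 16, 625)·P⁻¹ = [[1296, -2560, 0], [0, 16, 0], [-1342, 5120, 625]].
The requested entry is -2560.

-2560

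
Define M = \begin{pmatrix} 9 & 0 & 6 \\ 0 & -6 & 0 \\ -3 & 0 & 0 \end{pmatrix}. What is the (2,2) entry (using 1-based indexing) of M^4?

Characteristic polynomial: s^3 - 3s^2 - 36s + 108 = (s - 6)(s - 3)(s + 6), so the eigenvalues are -6, 3, 6.
s=6: eigenvector (2, 0, -1).
s=-6: eigenvector (0, 1, 0).
s=3: eigenvector (-1, 0, 1).
P = [[2, 0, -1], [0, 1, 0], [-1, 0, 1]], D = diag(6, -6, 3), P⁻¹ = [[1, 0, 1], [0, 1, 0], [1, 0, 2]].
M⁴ = P·diag(1296, 1296, 81)·P⁻¹ = [[2511, 0, 2430], [0, 1296, 0], [-1215, 0, -1134]].
The requested entry is 1296.

1296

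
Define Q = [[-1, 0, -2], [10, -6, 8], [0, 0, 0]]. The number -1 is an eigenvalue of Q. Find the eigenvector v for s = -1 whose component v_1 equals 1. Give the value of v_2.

2

Q + 1I = [[0, 0, -2], [10, -5, 8], [0, 0, 1]].
Solving (Q + 1I)v = 0 gives the eigenspace spanned by (1, 2, 0).
With v_1 = 1, v = (1, 2, 0), so v_2 = 2.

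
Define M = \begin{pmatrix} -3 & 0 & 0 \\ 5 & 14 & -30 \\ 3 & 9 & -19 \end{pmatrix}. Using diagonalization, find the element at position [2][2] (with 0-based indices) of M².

91

Characteristic polynomial: λ^3 + 8λ^2 + 19λ + 12 = (λ + 1)(λ + 3)(λ + 4), so the eigenvalues are -4, -3, -1.
λ=-4: eigenvector (0, -5, -3).
λ=-3: eigenvector (1, 5, 3).
λ=-1: eigenvector (0, 2, 1).
P = [[0, 1, 0], [-5, 5, 2], [-3, 3, 1]], D = diag(-4, -3, -1), P⁻¹ = [[1, 1, -2], [1, 0, 0], [0, 3, -5]].
M² = P·diag(16, 9, 1)·P⁻¹ = [[9, 0, 0], [-35, -74, 150], [-21, -45, 91]].
The requested entry is 91.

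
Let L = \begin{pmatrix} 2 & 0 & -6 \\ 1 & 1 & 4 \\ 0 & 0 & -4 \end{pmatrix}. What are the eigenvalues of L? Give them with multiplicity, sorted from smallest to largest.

-4, 1, 2

Characteristic polynomial: p(λ) = λ^3 + λ^2 - 10λ + 8 = (λ - 2)(λ - 1)(λ + 4).
Roots (with multiplicity): -4, 1, 2.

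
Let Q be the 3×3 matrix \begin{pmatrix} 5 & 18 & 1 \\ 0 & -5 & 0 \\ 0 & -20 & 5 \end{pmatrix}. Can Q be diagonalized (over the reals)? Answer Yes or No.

No

Characteristic polynomial: p(μ) = μ^3 - 5μ^2 - 25μ + 125 = (μ - 5)^2(μ + 5).
μ = 5 has algebraic multiplicity 2; rank(Q − 5I) = 2, so geometric multiplicity = 1.
Geometric multiplicity < algebraic multiplicity, so Q is not diagonalizable.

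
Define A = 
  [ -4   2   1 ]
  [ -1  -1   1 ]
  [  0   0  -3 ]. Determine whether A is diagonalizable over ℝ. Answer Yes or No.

Yes

Characteristic polynomial: p(λ) = λ^3 + 8λ^2 + 21λ + 18 = (λ + 2)(λ + 3)^2.
λ = -3 has algebraic multiplicity 2; rank(A + 3I) = 1, so geometric multiplicity = 2.
Every eigenvalue has geometric = algebraic multiplicity, so A is diagonalizable.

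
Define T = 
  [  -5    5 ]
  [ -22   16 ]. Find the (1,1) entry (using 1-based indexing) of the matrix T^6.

Characteristic polynomial: r^2 - 11r + 30 = (r - 6)(r - 5), so the eigenvalues are 5, 6.
r=6: eigenvector (5, 11).
r=5: eigenvector (1, 2).
P = [[5, 1], [11, 2]], D = diag(6, 5), P⁻¹ = [[-2, 1], [11, -5]].
T⁶ = P·diag(46656, 15625)·P⁻¹ = [[-294685, 155155], [-682682, 356966]].
The requested entry is -294685.

-294685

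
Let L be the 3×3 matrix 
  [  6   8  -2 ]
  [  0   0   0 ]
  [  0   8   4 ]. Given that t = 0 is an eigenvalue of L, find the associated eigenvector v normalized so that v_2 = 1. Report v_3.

L = [[6, 8, -2], [0, 0, 0], [0, 8, 4]].
Solving (L)v = 0 gives the eigenspace spanned by (-2, 1, -2).
With v_2 = 1, v = (-2, 1, -2), so v_3 = -2.

-2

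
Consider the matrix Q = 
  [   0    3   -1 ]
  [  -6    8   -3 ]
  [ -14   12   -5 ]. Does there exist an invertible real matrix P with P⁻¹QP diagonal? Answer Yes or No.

No

Characteristic polynomial: p(r) = r^3 - 3r^2 + 4 = (r - 2)^2(r + 1).
r = 2 has algebraic multiplicity 2; rank(Q − 2I) = 2, so geometric multiplicity = 1.
Geometric multiplicity < algebraic multiplicity, so Q is not diagonalizable.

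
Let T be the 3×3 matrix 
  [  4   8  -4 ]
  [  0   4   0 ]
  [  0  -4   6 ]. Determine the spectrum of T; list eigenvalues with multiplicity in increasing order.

Characteristic polynomial: p(λ) = λ^3 - 14λ^2 + 64λ - 96 = (λ - 6)(λ - 4)^2.
Roots (with multiplicity): 4, 4, 6.

4, 4, 6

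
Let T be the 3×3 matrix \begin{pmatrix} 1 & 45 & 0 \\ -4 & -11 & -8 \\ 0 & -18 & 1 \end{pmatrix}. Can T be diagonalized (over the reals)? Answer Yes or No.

No

Characteristic polynomial: p(μ) = μ^3 + 9μ^2 + 15μ - 25 = (μ - 1)(μ + 5)^2.
μ = -5 has algebraic multiplicity 2; rank(T + 5I) = 2, so geometric multiplicity = 1.
Geometric multiplicity < algebraic multiplicity, so T is not diagonalizable.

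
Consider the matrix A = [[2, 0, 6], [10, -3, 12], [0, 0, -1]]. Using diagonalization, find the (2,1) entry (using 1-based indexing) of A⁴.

-130

Characteristic polynomial: t^3 + 2t^2 - 5t - 6 = (t - 2)(t + 1)(t + 3), so the eigenvalues are -3, -1, 2.
t=2: eigenvector (1, 2, 0).
t=-1: eigenvector (-2, -4, 1).
t=-3: eigenvector (0, 1, 0).
P = [[1, -2, 0], [2, -4, 1], [0, 1, 0]], D = diag(2, -1, -3), P⁻¹ = [[1, 0, 2], [0, 0, 1], [-2, 1, 0]].
A⁴ = P·diag(16, 1, 81)·P⁻¹ = [[16, 0, 30], [-130, 81, 60], [0, 0, 1]].
The requested entry is -130.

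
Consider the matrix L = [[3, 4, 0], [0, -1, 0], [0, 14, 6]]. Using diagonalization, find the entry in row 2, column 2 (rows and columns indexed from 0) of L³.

Characteristic polynomial: r^3 - 8r^2 + 9r + 18 = (r - 6)(r - 3)(r + 1), so the eigenvalues are -1, 3, 6.
r=3: eigenvector (1, 0, 0).
r=-1: eigenvector (-1, 1, -2).
r=6: eigenvector (0, 0, 1).
P = [[1, -1, 0], [0, 1, 0], [0, -2, 1]], D = diag(3, -1, 6), P⁻¹ = [[1, 1, 0], [0, 1, 0], [0, 2, 1]].
L³ = P·diag(27, -1, 216)·P⁻¹ = [[27, 28, 0], [0, -1, 0], [0, 434, 216]].
The requested entry is 216.

216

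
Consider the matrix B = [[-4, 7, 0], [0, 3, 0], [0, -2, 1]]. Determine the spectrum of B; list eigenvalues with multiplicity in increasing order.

Characteristic polynomial: p(t) = t^3 - 13t + 12 = (t - 3)(t - 1)(t + 4).
Roots (with multiplicity): -4, 1, 3.

-4, 1, 3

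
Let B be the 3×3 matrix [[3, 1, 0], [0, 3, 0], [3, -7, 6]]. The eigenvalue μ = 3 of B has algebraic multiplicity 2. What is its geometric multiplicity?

B − 3I = [[0, 1, 0], [0, 0, 0], [3, -7, 3]].
This matrix has rank 2, so its null space has dimension 3 − 2 = 1.

1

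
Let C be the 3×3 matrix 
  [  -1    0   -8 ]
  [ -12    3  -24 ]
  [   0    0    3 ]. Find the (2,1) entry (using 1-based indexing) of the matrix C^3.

Characteristic polynomial: r^3 - 5r^2 + 3r + 9 = (r - 3)^2(r + 1), so the eigenvalues are -1, 3, 3.
r=-1: eigenvector (1, 3, 0).
r=3: eigenvector (0, 1, 0).
r=3: eigenvector (-2, -2, 1).
P = [[1, 0, -2], [3, 1, -2], [0, 0, 1]], D = diag(-1, 3, 3), P⁻¹ = [[1, 0, 2], [-3, 1, -4], [0, 0, 1]].
C³ = P·diag(-1, 27, 27)·P⁻¹ = [[-1, 0, -56], [-84, 27, -168], [0, 0, 27]].
The requested entry is -84.

-84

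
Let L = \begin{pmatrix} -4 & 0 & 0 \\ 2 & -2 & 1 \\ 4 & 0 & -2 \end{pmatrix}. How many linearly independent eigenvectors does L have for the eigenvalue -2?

1

L + 2I = [[-2, 0, 0], [2, 0, 1], [4, 0, 0]].
This matrix has rank 2, so its null space has dimension 3 − 2 = 1.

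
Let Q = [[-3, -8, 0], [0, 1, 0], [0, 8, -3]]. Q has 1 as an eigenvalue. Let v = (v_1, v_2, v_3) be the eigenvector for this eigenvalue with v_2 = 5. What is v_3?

Q − 1I = [[-4, -8, 0], [0, 0, 0], [0, 8, -4]].
Solving (Q − 1I)v = 0 gives the eigenspace spanned by (-10, 5, 10).
With v_2 = 5, v = (-10, 5, 10), so v_3 = 10.

10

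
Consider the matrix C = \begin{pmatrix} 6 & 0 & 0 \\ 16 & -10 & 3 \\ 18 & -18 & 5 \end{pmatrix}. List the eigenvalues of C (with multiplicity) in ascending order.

-4, -1, 6

Characteristic polynomial: p(λ) = λ^3 - λ^2 - 26λ - 24 = (λ - 6)(λ + 1)(λ + 4).
Roots (with multiplicity): -4, -1, 6.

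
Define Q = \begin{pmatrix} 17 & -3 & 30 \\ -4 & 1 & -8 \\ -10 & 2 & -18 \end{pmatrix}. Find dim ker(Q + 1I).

1

Q + 1I = [[18, -3, 30], [-4, 2, -8], [-10, 2, -17]].
This matrix has rank 2, so its null space has dimension 3 − 2 = 1.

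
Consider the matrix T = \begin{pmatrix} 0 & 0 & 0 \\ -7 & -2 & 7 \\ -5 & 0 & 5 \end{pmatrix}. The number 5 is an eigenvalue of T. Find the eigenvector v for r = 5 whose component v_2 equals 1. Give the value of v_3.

T − 5I = [[-5, 0, 0], [-7, -7, 7], [-5, 0, 0]].
Solving (T − 5I)v = 0 gives the eigenspace spanned by (0, 1, 1).
With v_2 = 1, v = (0, 1, 1), so v_3 = 1.

1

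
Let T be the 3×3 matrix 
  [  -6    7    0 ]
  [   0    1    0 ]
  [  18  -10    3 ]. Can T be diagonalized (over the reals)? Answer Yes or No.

Yes

Characteristic polynomial: p(λ) = λ^3 + 2λ^2 - 21λ + 18 = (λ - 3)(λ - 1)(λ + 6).
All 3 eigenvalues are distinct, so T is diagonalizable.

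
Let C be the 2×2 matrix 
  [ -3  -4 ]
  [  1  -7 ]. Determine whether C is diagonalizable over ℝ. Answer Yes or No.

No

Characteristic polynomial: p(μ) = μ^2 + 10μ + 25 = (μ + 5)^2.
μ = -5 has algebraic multiplicity 2; rank(C + 5I) = 1, so geometric multiplicity = 1.
Geometric multiplicity < algebraic multiplicity, so C is not diagonalizable.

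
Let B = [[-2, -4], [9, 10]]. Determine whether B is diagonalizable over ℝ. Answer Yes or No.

Characteristic polynomial: p(t) = t^2 - 8t + 16 = (t - 4)^2.
t = 4 has algebraic multiplicity 2; rank(B − 4I) = 1, so geometric multiplicity = 1.
Geometric multiplicity < algebraic multiplicity, so B is not diagonalizable.

No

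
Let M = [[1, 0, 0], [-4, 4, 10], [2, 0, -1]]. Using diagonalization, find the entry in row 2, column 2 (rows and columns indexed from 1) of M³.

Characteristic polynomial: λ^3 - 4λ^2 - λ + 4 = (λ - 4)(λ - 1)(λ + 1), so the eigenvalues are -1, 1, 4.
λ=-1: eigenvector (0, -2, 1).
λ=4: eigenvector (0, 1, 0).
λ=1: eigenvector (1, -2, 1).
P = [[0, 0, 1], [-2, 1, -2], [1, 0, 1]], D = diag(-1, 4, 1), P⁻¹ = [[-1, 0, 1], [0, 1, 2], [1, 0, 0]].
M³ = P·diag(-1, 64, 1)·P⁻¹ = [[1, 0, 0], [-4, 64, 130], [2, 0, -1]].
The requested entry is 64.

64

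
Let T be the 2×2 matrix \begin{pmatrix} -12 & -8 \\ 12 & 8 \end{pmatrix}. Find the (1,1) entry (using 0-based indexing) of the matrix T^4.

Characteristic polynomial: μ^2 + 4μ = μ(μ + 4), so the eigenvalues are -4, 0.
μ=-4: eigenvector (-1, 1).
μ=0: eigenvector (-2, 3).
P = [[-1, -2], [1, 3]], D = diag(-4, 0), P⁻¹ = [[-3, -2], [1, 1]].
T⁴ = P·diag(256, 0)·P⁻¹ = [[768, 512], [-768, -512]].
The requested entry is -512.

-512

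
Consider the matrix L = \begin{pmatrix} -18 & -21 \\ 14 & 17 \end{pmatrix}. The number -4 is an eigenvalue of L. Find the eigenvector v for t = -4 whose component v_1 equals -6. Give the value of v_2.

L + 4I = [[-14, -21], [14, 21]].
Solving (L + 4I)v = 0 gives the eigenspace spanned by (-6, 4).
With v_1 = -6, v = (-6, 4), so v_2 = 4.

4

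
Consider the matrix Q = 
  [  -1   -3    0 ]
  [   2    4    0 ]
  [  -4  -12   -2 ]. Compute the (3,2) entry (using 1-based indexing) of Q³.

-60

Characteristic polynomial: μ^3 - μ^2 - 4μ + 4 = (μ - 2)(μ - 1)(μ + 2), so the eigenvalues are -2, 1, 2.
μ=1: eigenvector (3, -2, 4).
μ=-2: eigenvector (0, 0, 1).
μ=2: eigenvector (-1, 1, -2).
P = [[3, 0, -1], [-2, 0, 1], [4, 1, -2]], D = diag(1, -2, 2), P⁻¹ = [[1, 1, 0], [0, 2, 1], [2, 3, 0]].
Q³ = P·diag(1, -8, 8)·P⁻¹ = [[-13, -21, 0], [14, 22, 0], [-28, -60, -8]].
The requested entry is -60.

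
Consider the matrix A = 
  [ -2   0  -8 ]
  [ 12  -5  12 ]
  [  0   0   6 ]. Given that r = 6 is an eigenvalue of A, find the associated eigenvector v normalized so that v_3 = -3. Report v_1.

3

A − 6I = [[-8, 0, -8], [12, -11, 12], [0, 0, 0]].
Solving (A − 6I)v = 0 gives the eigenspace spanned by (3, 0, -3).
With v_3 = -3, v = (3, 0, -3), so v_1 = 3.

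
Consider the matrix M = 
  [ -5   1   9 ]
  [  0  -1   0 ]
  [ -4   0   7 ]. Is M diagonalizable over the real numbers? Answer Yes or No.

Characteristic polynomial: p(r) = r^3 - r^2 - r + 1 = (r - 1)^2(r + 1).
r = 1 has algebraic multiplicity 2; rank(M − 1I) = 2, so geometric multiplicity = 1.
Geometric multiplicity < algebraic multiplicity, so M is not diagonalizable.

No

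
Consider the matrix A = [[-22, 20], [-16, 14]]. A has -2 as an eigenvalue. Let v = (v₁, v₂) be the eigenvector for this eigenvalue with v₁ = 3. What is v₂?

3

A + 2I = [[-20, 20], [-16, 16]].
Solving (A + 2I)v = 0 gives the eigenspace spanned by (3, 3).
With v₁ = 3, v = (3, 3), so v₂ = 3.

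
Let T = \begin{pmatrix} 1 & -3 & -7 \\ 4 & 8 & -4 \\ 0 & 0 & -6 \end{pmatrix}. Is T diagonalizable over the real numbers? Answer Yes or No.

Yes

Characteristic polynomial: p(λ) = λ^3 - 3λ^2 - 34λ + 120 = (λ - 5)(λ - 4)(λ + 6).
All 3 eigenvalues are distinct, so T is diagonalizable.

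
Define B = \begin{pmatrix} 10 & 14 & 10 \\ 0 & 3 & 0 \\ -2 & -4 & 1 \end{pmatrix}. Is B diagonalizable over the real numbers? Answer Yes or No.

Characteristic polynomial: p(λ) = λ^3 - 14λ^2 + 63λ - 90 = (λ - 6)(λ - 5)(λ - 3).
All 3 eigenvalues are distinct, so B is diagonalizable.

Yes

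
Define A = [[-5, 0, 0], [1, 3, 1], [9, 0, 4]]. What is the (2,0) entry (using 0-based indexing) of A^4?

-369

Characteristic polynomial: s^3 - 2s^2 - 23s + 60 = (s - 4)(s - 3)(s + 5), so the eigenvalues are -5, 3, 4.
s=-5: eigenvector (1, 0, -1).
s=4: eigenvector (0, 1, 1).
s=3: eigenvector (0, 1, 0).
P = [[1, 0, 0], [0, 1, 1], [-1, 1, 0]], D = diag(-5, 4, 3), P⁻¹ = [[1, 0, 0], [1, 0, 1], [-1, 1, -1]].
A⁴ = P·diag(625, 256, 81)·P⁻¹ = [[625, 0, 0], [175, 81, 175], [-369, 0, 256]].
The requested entry is -369.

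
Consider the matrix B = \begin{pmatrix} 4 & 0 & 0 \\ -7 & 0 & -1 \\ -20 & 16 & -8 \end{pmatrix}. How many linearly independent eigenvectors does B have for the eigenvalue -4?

B + 4I = [[8, 0, 0], [-7, 4, -1], [-20, 16, -4]].
This matrix has rank 2, so its null space has dimension 3 − 2 = 1.

1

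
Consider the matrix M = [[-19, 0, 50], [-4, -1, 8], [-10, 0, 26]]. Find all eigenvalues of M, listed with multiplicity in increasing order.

Characteristic polynomial: p(s) = s^3 - 6s^2 - s + 6 = (s - 6)(s - 1)(s + 1).
Roots (with multiplicity): -1, 1, 6.

-1, 1, 6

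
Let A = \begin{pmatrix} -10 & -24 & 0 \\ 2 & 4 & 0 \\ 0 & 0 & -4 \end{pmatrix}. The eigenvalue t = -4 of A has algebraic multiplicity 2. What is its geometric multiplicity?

2

A + 4I = [[-6, -24, 0], [2, 8, 0], [0, 0, 0]].
This matrix has rank 1, so its null space has dimension 3 − 1 = 2.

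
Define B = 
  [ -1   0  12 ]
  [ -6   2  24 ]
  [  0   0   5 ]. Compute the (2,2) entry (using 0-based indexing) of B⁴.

625

Characteristic polynomial: t^3 - 6t^2 + 3t + 10 = (t - 5)(t - 2)(t + 1), so the eigenvalues are -1, 2, 5.
t=-1: eigenvector (1, 2, 0).
t=2: eigenvector (0, 1, 0).
t=5: eigenvector (2, 4, 1).
P = [[1, 0, 2], [2, 1, 4], [0, 0, 1]], D = diag(-1, 2, 5), P⁻¹ = [[1, 0, -2], [-2, 1, 0], [0, 0, 1]].
B⁴ = P·diag(1, 16, 625)·P⁻¹ = [[1, 0, 1248], [-30, 16, 2496], [0, 0, 625]].
The requested entry is 625.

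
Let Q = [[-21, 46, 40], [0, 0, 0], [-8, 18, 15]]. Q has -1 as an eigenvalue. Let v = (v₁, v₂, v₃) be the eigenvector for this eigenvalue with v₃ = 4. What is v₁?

8

Q + 1I = [[-20, 46, 40], [0, 1, 0], [-8, 18, 16]].
Solving (Q + 1I)v = 0 gives the eigenspace spanned by (8, 0, 4).
With v₃ = 4, v = (8, 0, 4), so v₁ = 8.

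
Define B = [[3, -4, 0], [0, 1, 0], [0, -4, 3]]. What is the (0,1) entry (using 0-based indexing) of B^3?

-52

Characteristic polynomial: s^3 - 7s^2 + 15s - 9 = (s - 3)^2(s - 1), so the eigenvalues are 1, 3, 3.
s=3: eigenvector (1, 0, 0).
s=1: eigenvector (2, 1, 2).
s=3: eigenvector (0, 0, 1).
P = [[1, 2, 0], [0, 1, 0], [0, 2, 1]], D = diag(3, 1, 3), P⁻¹ = [[1, -2, 0], [0, 1, 0], [0, -2, 1]].
B³ = P·diag(27, 1, 27)·P⁻¹ = [[27, -52, 0], [0, 1, 0], [0, -52, 27]].
The requested entry is -52.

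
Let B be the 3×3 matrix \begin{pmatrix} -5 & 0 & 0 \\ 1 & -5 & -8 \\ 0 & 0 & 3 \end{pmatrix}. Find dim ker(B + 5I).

1

B + 5I = [[0, 0, 0], [1, 0, -8], [0, 0, 8]].
This matrix has rank 2, so its null space has dimension 3 − 2 = 1.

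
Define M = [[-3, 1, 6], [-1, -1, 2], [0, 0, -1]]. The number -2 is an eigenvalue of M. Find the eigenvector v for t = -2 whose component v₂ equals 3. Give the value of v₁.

M + 2I = [[-1, 1, 6], [-1, 1, 2], [0, 0, 1]].
Solving (M + 2I)v = 0 gives the eigenspace spanned by (3, 3, 0).
With v₂ = 3, v = (3, 3, 0), so v₁ = 3.

3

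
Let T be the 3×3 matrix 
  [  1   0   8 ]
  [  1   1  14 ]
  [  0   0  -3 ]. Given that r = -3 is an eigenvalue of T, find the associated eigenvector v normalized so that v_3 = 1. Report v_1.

T + 3I = [[4, 0, 8], [1, 4, 14], [0, 0, 0]].
Solving (T + 3I)v = 0 gives the eigenspace spanned by (-2, -3, 1).
With v_3 = 1, v = (-2, -3, 1), so v_1 = -2.

-2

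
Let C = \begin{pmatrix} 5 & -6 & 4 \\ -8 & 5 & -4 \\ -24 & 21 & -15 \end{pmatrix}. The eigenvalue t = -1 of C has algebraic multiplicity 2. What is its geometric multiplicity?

1

C + 1I = [[6, -6, 4], [-8, 6, -4], [-24, 21, -14]].
This matrix has rank 2, so its null space has dimension 3 − 2 = 1.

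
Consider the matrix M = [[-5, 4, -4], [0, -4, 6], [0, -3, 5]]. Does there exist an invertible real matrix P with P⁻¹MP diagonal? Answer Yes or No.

Yes

Characteristic polynomial: p(μ) = μ^3 + 4μ^2 - 7μ - 10 = (μ - 2)(μ + 1)(μ + 5).
All 3 eigenvalues are distinct, so M is diagonalizable.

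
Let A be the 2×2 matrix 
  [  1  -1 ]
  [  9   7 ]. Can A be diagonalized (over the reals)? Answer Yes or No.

No

Characteristic polynomial: p(λ) = λ^2 - 8λ + 16 = (λ - 4)^2.
λ = 4 has algebraic multiplicity 2; rank(A − 4I) = 1, so geometric multiplicity = 1.
Geometric multiplicity < algebraic multiplicity, so A is not diagonalizable.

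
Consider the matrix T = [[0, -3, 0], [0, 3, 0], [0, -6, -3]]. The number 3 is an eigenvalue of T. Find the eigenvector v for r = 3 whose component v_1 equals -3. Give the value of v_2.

3

T − 3I = [[-3, -3, 0], [0, 0, 0], [0, -6, -6]].
Solving (T − 3I)v = 0 gives the eigenspace spanned by (-3, 3, -3).
With v_1 = -3, v = (-3, 3, -3), so v_2 = 3.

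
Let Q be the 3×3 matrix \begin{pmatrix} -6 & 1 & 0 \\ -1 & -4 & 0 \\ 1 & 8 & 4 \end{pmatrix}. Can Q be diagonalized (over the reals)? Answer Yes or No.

Characteristic polynomial: p(λ) = λ^3 + 6λ^2 - 15λ - 100 = (λ - 4)(λ + 5)^2.
λ = -5 has algebraic multiplicity 2; rank(Q + 5I) = 2, so geometric multiplicity = 1.
Geometric multiplicity < algebraic multiplicity, so Q is not diagonalizable.

No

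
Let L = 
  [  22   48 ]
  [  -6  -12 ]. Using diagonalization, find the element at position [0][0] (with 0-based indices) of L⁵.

Characteristic polynomial: r^2 - 10r + 24 = (r - 6)(r - 4), so the eigenvalues are 4, 6.
r=4: eigenvector (-8, 3).
r=6: eigenvector (-3, 1).
P = [[-8, -3], [3, 1]], D = diag(4, 6), P⁻¹ = [[1, 3], [-3, -8]].
L⁵ = P·diag(1024, 7776)·P⁻¹ = [[61792, 162048], [-20256, -52992]].
The requested entry is 61792.

61792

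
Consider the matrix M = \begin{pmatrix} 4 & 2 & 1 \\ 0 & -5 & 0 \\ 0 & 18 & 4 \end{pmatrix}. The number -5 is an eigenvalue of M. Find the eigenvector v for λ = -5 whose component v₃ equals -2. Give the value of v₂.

1

M + 5I = [[9, 2, 1], [0, 0, 0], [0, 18, 9]].
Solving (M + 5I)v = 0 gives the eigenspace spanned by (0, 1, -2).
With v₃ = -2, v = (0, 1, -2), so v₂ = 1.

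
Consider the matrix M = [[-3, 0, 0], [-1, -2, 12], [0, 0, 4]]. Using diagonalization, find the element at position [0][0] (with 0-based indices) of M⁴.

81

Characteristic polynomial: λ^3 + λ^2 - 14λ - 24 = (λ - 4)(λ + 2)(λ + 3), so the eigenvalues are -3, -2, 4.
λ=4: eigenvector (0, 2, 1).
λ=-2: eigenvector (0, 1, 0).
λ=-3: eigenvector (1, 1, 0).
P = [[0, 0, 1], [2, 1, 1], [1, 0, 0]], D = diag(4, -2, -3), P⁻¹ = [[0, 0, 1], [-1, 1, -2], [1, 0, 0]].
M⁴ = P·diag(256, 16, 81)·P⁻¹ = [[81, 0, 0], [65, 16, 480], [0, 0, 256]].
The requested entry is 81.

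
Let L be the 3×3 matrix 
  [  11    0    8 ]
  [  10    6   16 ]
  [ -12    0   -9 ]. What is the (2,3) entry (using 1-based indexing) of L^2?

Characteristic polynomial: μ^3 - 8μ^2 + 9μ + 18 = (μ - 6)(μ - 3)(μ + 1), so the eigenvalues are -1, 3, 6.
μ=-1: eigenvector (-2, -4, 3).
μ=6: eigenvector (0, 1, 0).
μ=3: eigenvector (-1, -2, 1).
P = [[-2, 0, -1], [-4, 1, -2], [3, 0, 1]], D = diag(-1, 6, 3), P⁻¹ = [[1, 0, 1], [-2, 1, 0], [-3, 0, -2]].
L² = P·diag(1, 36, 9)·P⁻¹ = [[25, 0, 16], [-22, 36, 32], [-24, 0, -15]].
The requested entry is 32.

32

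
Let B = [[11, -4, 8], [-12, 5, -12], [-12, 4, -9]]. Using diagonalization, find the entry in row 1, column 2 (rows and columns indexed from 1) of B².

Characteristic polynomial: λ^3 - 7λ^2 + 7λ + 15 = (λ - 5)(λ - 3)(λ + 1), so the eigenvalues are -1, 3, 5.
λ=3: eigenvector (1, 0, -1).
λ=5: eigenvector (-2, 1, 2).
λ=-1: eigenvector (0, 2, 1).
P = [[1, -2, 0], [0, 1, 2], [-1, 2, 1]], D = diag(3, 5, -1), P⁻¹ = [[-3, 2, -4], [-2, 1, -2], [1, 0, 1]].
B² = P·diag(9, 25, 1)·P⁻¹ = [[73, -32, 64], [-48, 25, -48], [-72, 32, -63]].
The requested entry is -32.

-32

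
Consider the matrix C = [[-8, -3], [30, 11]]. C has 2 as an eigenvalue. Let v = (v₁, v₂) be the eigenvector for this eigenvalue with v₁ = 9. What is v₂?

-30

C − 2I = [[-10, -3], [30, 9]].
Solving (C − 2I)v = 0 gives the eigenspace spanned by (9, -30).
With v₁ = 9, v = (9, -30), so v₂ = -30.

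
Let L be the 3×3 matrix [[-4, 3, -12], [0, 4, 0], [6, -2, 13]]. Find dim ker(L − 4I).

L − 4I = [[-8, 3, -12], [0, 0, 0], [6, -2, 9]].
This matrix has rank 2, so its null space has dimension 3 − 2 = 1.

1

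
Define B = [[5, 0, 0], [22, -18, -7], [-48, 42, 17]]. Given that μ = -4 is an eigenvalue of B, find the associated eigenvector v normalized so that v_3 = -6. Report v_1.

0

B + 4I = [[9, 0, 0], [22, -14, -7], [-48, 42, 21]].
Solving (B + 4I)v = 0 gives the eigenspace spanned by (0, 3, -6).
With v_3 = -6, v = (0, 3, -6), so v_1 = 0.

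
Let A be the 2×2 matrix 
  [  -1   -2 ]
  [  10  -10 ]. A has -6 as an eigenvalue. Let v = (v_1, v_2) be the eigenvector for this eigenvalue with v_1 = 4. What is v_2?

10

A + 6I = [[5, -2], [10, -4]].
Solving (A + 6I)v = 0 gives the eigenspace spanned by (4, 10).
With v_1 = 4, v = (4, 10), so v_2 = 10.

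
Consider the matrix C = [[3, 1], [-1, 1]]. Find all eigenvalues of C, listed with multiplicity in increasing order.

Characteristic polynomial: p(λ) = λ^2 - 4λ + 4 = (λ - 2)^2.
Roots (with multiplicity): 2, 2.

2, 2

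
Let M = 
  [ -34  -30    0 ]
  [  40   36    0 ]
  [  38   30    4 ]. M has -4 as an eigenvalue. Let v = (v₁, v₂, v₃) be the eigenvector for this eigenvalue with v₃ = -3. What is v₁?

3

M + 4I = [[-30, -30, 0], [40, 40, 0], [38, 30, 8]].
Solving (M + 4I)v = 0 gives the eigenspace spanned by (3, -3, -3).
With v₃ = -3, v = (3, -3, -3), so v₁ = 3.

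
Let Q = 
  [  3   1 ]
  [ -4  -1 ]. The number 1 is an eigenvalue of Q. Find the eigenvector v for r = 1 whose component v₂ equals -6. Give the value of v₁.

3

Q − 1I = [[2, 1], [-4, -2]].
Solving (Q − 1I)v = 0 gives the eigenspace spanned by (3, -6).
With v₂ = -6, v = (3, -6), so v₁ = 3.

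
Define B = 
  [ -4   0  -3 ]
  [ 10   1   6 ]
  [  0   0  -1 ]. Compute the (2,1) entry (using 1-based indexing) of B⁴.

Characteristic polynomial: r^3 + 4r^2 - r - 4 = (r - 1)(r + 1)(r + 4), so the eigenvalues are -4, -1, 1.
r=1: eigenvector (0, 1, 0).
r=-4: eigenvector (1, -2, 0).
r=-1: eigenvector (-1, 2, 1).
P = [[0, 1, -1], [1, -2, 2], [0, 0, 1]], D = diag(1, -4, -1), P⁻¹ = [[2, 1, 0], [1, 0, 1], [0, 0, 1]].
B⁴ = P·diag(1, 256, 1)·P⁻¹ = [[256, 0, 255], [-510, 1, -510], [0, 0, 1]].
The requested entry is -510.

-510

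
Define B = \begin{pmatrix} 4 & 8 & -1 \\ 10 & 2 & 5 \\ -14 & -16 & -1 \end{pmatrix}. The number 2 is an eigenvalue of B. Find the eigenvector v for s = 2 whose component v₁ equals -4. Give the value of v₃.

8

B − 2I = [[2, 8, -1], [10, 0, 5], [-14, -16, -3]].
Solving (B − 2I)v = 0 gives the eigenspace spanned by (-4, 2, 8).
With v₁ = -4, v = (-4, 2, 8), so v₃ = 8.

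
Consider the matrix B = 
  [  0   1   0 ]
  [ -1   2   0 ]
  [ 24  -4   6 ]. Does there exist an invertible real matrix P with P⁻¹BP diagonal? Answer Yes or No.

No

Characteristic polynomial: p(s) = s^3 - 8s^2 + 13s - 6 = (s - 6)(s - 1)^2.
s = 1 has algebraic multiplicity 2; rank(B − 1I) = 2, so geometric multiplicity = 1.
Geometric multiplicity < algebraic multiplicity, so B is not diagonalizable.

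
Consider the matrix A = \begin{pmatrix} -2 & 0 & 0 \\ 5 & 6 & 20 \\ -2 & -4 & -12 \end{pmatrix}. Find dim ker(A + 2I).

1

A + 2I = [[0, 0, 0], [5, 8, 20], [-2, -4, -10]].
This matrix has rank 2, so its null space has dimension 3 − 2 = 1.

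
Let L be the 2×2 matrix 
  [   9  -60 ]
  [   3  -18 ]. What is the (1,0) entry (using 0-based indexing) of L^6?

Characteristic polynomial: λ^2 + 9λ + 18 = (λ + 3)(λ + 6), so the eigenvalues are -6, -3.
λ=-3: eigenvector (5, 1).
λ=-6: eigenvector (4, 1).
P = [[5, 4], [1, 1]], D = diag(-3, -6), P⁻¹ = [[1, -4], [-1, 5]].
L⁶ = P·diag(729, 46656)·P⁻¹ = [[-182979, 918540], [-45927, 230364]].
The requested entry is -45927.

-45927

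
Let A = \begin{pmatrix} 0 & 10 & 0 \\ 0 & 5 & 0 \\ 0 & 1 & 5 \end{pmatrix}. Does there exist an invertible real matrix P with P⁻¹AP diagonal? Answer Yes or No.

No

Characteristic polynomial: p(r) = r^3 - 10r^2 + 25r = r(r - 5)^2.
r = 5 has algebraic multiplicity 2; rank(A − 5I) = 2, so geometric multiplicity = 1.
Geometric multiplicity < algebraic multiplicity, so A is not diagonalizable.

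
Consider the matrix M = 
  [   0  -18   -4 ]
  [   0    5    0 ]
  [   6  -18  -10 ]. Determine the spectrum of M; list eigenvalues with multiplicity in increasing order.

Characteristic polynomial: p(r) = r^3 + 5r^2 - 26r - 120 = (r - 5)(r + 4)(r + 6).
Roots (with multiplicity): -6, -4, 5.

-6, -4, 5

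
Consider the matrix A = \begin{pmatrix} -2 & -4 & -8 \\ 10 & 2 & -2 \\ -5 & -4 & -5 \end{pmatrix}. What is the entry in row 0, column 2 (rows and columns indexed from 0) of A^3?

-416

Characteristic polynomial: r^3 + 5r^2 - 12r - 36 = (r - 3)(r + 2)(r + 6), so the eigenvalues are -6, -2, 3.
r=-2: eigenvector (1, -2, 1).
r=-6: eigenvector (1, -1, 1).
r=3: eigenvector (0, -2, 1).
P = [[1, 1, 0], [-2, -1, -2], [1, 1, 1]], D = diag(-2, -6, 3), P⁻¹ = [[1, -1, -2], [0, 1, 2], [-1, 0, 1]].
A³ = P·diag(-8, -216, 27)·P⁻¹ = [[-8, -208, -416], [70, 200, 346], [-35, -208, -389]].
The requested entry is -416.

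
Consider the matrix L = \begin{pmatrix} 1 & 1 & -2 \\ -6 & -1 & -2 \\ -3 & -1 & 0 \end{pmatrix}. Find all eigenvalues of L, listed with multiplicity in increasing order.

Characteristic polynomial: p(μ) = μ^3 - 3μ + 2 = (μ - 1)^2(μ + 2).
Roots (with multiplicity): -2, 1, 1.

-2, 1, 1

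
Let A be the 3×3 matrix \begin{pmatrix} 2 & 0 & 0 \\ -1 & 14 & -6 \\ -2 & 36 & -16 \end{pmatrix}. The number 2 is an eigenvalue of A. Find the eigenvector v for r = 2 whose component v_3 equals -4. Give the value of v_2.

A − 2I = [[0, 0, 0], [-1, 12, -6], [-2, 36, -18]].
Solving (A − 2I)v = 0 gives the eigenspace spanned by (0, -2, -4).
With v_3 = -4, v = (0, -2, -4), so v_2 = -2.

-2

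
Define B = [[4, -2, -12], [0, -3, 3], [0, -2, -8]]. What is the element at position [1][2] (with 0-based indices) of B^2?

Characteristic polynomial: s^3 + 7s^2 - 14s - 120 = (s - 4)(s + 5)(s + 6), so the eigenvalues are -6, -5, 4.
s=4: eigenvector (1, 0, 0).
s=-5: eigenvector (-2, 3, -2).
s=-6: eigenvector (1, -1, 1).
P = [[1, -2, 1], [0, 3, -1], [0, -2, 1]], D = diag(4, -5, -6), P⁻¹ = [[1, 0, -1], [0, 1, 1], [0, 2, 3]].
B² = P·diag(16, 25, 36)·P⁻¹ = [[16, 22, 42], [0, 3, -33], [0, 22, 58]].
The requested entry is -33.

-33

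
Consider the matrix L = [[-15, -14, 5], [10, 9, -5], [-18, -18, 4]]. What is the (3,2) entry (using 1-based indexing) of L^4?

Characteristic polynomial: r^3 + 2r^2 - 19r - 20 = (r - 4)(r + 1)(r + 5), so the eigenvalues are -5, -1, 4.
r=-5: eigenvector (1, 0, 2).
r=-1: eigenvector (-1, 1, 0).
r=4: eigenvector (1, -1, 1).
P = [[1, -1, 1], [0, 1, -1], [2, 0, 1]], D = diag(-5, -1, 4), P⁻¹ = [[1, 1, 0], [-2, -1, 1], [-2, -2, 1]].
L⁴ = P·diag(625, 1, 256)·P⁻¹ = [[115, 114, 255], [510, 511, -255], [738, 738, 256]].
The requested entry is 738.

738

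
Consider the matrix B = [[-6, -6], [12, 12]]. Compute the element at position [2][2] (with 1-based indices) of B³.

Characteristic polynomial: r^2 - 6r = r(r - 6), so the eigenvalues are 0, 6.
r=0: eigenvector (1, -1).
r=6: eigenvector (1, -2).
P = [[1, 1], [-1, -2]], D = diag(0, 6), P⁻¹ = [[2, 1], [-1, -1]].
B³ = P·diag(0, 216)·P⁻¹ = [[-216, -216], [432, 432]].
The requested entry is 432.

432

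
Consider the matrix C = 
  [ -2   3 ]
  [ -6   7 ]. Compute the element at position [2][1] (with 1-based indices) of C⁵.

Characteristic polynomial: s^2 - 5s + 4 = (s - 4)(s - 1), so the eigenvalues are 1, 4.
s=4: eigenvector (-1, -2).
s=1: eigenvector (1, 1).
P = [[-1, 1], [-2, 1]], D = diag(4, 1), P⁻¹ = [[1, -1], [2, -1]].
C⁵ = P·diag(1024, 1)·P⁻¹ = [[-1022, 1023], [-2046, 2047]].
The requested entry is -2046.

-2046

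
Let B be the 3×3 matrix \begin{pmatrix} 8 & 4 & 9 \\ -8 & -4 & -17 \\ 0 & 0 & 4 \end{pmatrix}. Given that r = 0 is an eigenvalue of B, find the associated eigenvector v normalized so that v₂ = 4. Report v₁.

B = [[8, 4, 9], [-8, -4, -17], [0, 0, 4]].
Solving (B)v = 0 gives the eigenspace spanned by (-2, 4, 0).
With v₂ = 4, v = (-2, 4, 0), so v₁ = -2.

-2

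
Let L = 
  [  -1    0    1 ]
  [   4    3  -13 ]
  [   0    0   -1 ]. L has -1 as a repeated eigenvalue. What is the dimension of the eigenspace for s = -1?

L + 1I = [[0, 0, 1], [4, 4, -13], [0, 0, 0]].
This matrix has rank 2, so its null space has dimension 3 − 2 = 1.

1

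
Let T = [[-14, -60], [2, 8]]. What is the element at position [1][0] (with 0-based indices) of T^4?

Characteristic polynomial: μ^2 + 6μ + 8 = (μ + 2)(μ + 4), so the eigenvalues are -4, -2.
μ=-2: eigenvector (-5, 1).
μ=-4: eigenvector (6, -1).
P = [[-5, 6], [1, -1]], D = diag(-2, -4), P⁻¹ = [[1, 6], [1, 5]].
T⁴ = P·diag(16, 256)·P⁻¹ = [[1456, 7200], [-240, -1184]].
The requested entry is -240.

-240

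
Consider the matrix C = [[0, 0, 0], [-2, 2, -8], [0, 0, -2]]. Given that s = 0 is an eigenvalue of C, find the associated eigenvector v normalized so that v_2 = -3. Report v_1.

-3

C = [[0, 0, 0], [-2, 2, -8], [0, 0, -2]].
Solving (C)v = 0 gives the eigenspace spanned by (-3, -3, 0).
With v_2 = -3, v = (-3, -3, 0), so v_1 = -3.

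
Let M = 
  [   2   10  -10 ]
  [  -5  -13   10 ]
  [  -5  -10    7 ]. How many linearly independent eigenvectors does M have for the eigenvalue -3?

M + 3I = [[5, 10, -10], [-5, -10, 10], [-5, -10, 10]].
This matrix has rank 1, so its null space has dimension 3 − 1 = 2.

2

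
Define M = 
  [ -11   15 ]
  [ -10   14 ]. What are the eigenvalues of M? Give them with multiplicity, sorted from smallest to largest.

Characteristic polynomial: p(t) = t^2 - 3t - 4 = (t - 4)(t + 1).
Roots (with multiplicity): -1, 4.

-1, 4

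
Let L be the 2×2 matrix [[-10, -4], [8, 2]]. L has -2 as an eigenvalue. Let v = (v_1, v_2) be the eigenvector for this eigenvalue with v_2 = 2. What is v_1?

-1

L + 2I = [[-8, -4], [8, 4]].
Solving (L + 2I)v = 0 gives the eigenspace spanned by (-1, 2).
With v_2 = 2, v = (-1, 2), so v_1 = -1.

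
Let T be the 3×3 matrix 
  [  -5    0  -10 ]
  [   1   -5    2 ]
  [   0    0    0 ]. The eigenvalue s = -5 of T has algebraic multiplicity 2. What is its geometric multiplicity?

1

T + 5I = [[0, 0, -10], [1, 0, 2], [0, 0, 5]].
This matrix has rank 2, so its null space has dimension 3 − 2 = 1.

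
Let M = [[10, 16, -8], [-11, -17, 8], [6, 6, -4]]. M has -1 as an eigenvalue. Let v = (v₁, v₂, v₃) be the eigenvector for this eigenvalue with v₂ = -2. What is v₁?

0

M + 1I = [[11, 16, -8], [-11, -16, 8], [6, 6, -3]].
Solving (M + 1I)v = 0 gives the eigenspace spanned by (0, -2, -4).
With v₂ = -2, v = (0, -2, -4), so v₁ = 0.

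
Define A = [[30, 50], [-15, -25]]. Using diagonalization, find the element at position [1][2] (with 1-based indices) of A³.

Characteristic polynomial: t^2 - 5t = t(t - 5), so the eigenvalues are 0, 5.
t=5: eigenvector (-2, 1).
t=0: eigenvector (-5, 3).
P = [[-2, -5], [1, 3]], D = diag(5, 0), P⁻¹ = [[-3, -5], [1, 2]].
A³ = P·diag(125, 0)·P⁻¹ = [[750, 1250], [-375, -625]].
The requested entry is 1250.

1250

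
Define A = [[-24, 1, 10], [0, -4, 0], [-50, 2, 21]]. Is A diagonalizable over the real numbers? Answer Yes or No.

No

Characteristic polynomial: p(r) = r^3 + 7r^2 + 8r - 16 = (r - 1)(r + 4)^2.
r = -4 has algebraic multiplicity 2; rank(A + 4I) = 2, so geometric multiplicity = 1.
Geometric multiplicity < algebraic multiplicity, so A is not diagonalizable.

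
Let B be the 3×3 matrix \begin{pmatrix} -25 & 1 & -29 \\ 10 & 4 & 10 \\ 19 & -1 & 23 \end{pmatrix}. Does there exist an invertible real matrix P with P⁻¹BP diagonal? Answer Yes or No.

Characteristic polynomial: p(λ) = λ^3 - 2λ^2 - 32λ + 96 = (λ - 4)^2(λ + 6).
λ = 4 has algebraic multiplicity 2; rank(B − 4I) = 2, so geometric multiplicity = 1.
Geometric multiplicity < algebraic multiplicity, so B is not diagonalizable.

No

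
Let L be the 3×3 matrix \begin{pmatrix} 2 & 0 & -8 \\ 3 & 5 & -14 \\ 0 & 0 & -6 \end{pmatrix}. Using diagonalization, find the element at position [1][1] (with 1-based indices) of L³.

Characteristic polynomial: λ^3 - λ^2 - 32λ + 60 = (λ - 5)(λ - 2)(λ + 6), so the eigenvalues are -6, 2, 5.
λ=5: eigenvector (0, 1, 0).
λ=2: eigenvector (-1, 1, 0).
λ=-6: eigenvector (1, 1, 1).
P = [[0, -1, 1], [1, 1, 1], [0, 0, 1]], D = diag(5, 2, -6), P⁻¹ = [[1, 1, -2], [-1, 0, 1], [0, 0, 1]].
L³ = P·diag(125, 8, -216)·P⁻¹ = [[8, 0, -224], [117, 125, -458], [0, 0, -216]].
The requested entry is 8.

8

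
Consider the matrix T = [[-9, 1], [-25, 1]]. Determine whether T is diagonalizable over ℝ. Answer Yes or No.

Characteristic polynomial: p(λ) = λ^2 + 8λ + 16 = (λ + 4)^2.
λ = -4 has algebraic multiplicity 2; rank(T + 4I) = 1, so geometric multiplicity = 1.
Geometric multiplicity < algebraic multiplicity, so T is not diagonalizable.

No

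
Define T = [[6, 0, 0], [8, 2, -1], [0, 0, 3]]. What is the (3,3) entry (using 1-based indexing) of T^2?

Characteristic polynomial: μ^3 - 11μ^2 + 36μ - 36 = (μ - 6)(μ - 3)(μ - 2), so the eigenvalues are 2, 3, 6.
μ=6: eigenvector (1, 2, 0).
μ=2: eigenvector (0, 1, 0).
μ=3: eigenvector (0, -1, 1).
P = [[1, 0, 0], [2, 1, -1], [0, 0, 1]], D = diag(6, 2, 3), P⁻¹ = [[1, 0, 0], [-2, 1, 1], [0, 0, 1]].
T² = P·diag(36, 4, 9)·P⁻¹ = [[36, 0, 0], [64, 4, -5], [0, 0, 9]].
The requested entry is 9.

9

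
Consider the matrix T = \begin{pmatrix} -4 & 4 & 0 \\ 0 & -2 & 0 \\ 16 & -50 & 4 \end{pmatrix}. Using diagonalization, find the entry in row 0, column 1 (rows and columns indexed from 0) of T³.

112

Characteristic polynomial: λ^3 + 2λ^2 - 16λ - 32 = (λ - 4)(λ + 2)(λ + 4), so the eigenvalues are -4, -2, 4.
λ=-4: eigenvector (1, 0, -2).
λ=-2: eigenvector (2, 1, 3).
λ=4: eigenvector (0, 0, 1).
P = [[1, 2, 0], [0, 1, 0], [-2, 3, 1]], D = diag(-4, -2, 4), P⁻¹ = [[1, -2, 0], [0, 1, 0], [2, -7, 1]].
T³ = P·diag(-64, -8, 64)·P⁻¹ = [[-64, 112, 0], [0, -8, 0], [256, -728, 64]].
The requested entry is 112.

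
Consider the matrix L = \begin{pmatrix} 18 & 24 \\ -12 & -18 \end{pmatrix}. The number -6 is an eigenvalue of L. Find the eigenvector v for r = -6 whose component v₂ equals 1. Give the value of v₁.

-1

L + 6I = [[24, 24], [-12, -12]].
Solving (L + 6I)v = 0 gives the eigenspace spanned by (-1, 1).
With v₂ = 1, v = (-1, 1), so v₁ = -1.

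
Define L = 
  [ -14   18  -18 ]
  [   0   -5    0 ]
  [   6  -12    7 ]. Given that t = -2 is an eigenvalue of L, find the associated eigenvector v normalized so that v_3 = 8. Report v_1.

-12

L + 2I = [[-12, 18, -18], [0, -3, 0], [6, -12, 9]].
Solving (L + 2I)v = 0 gives the eigenspace spanned by (-12, 0, 8).
With v_3 = 8, v = (-12, 0, 8), so v_1 = -12.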